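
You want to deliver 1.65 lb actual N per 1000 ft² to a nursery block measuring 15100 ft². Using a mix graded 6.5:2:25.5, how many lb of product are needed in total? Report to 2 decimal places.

383.31 lb

Product per 1000 ft² = 1.65 / 6.5% = 25.3846 lb.
Total product = 25.3846 × 15100 / 1000 = 383.308 lb.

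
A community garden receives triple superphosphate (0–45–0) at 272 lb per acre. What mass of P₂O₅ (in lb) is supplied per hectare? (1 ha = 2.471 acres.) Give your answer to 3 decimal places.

302.450 lb P₂O₅ per hectare

P₂O₅ per acre = 272 × 45% = 122.4 lb.
Convert to per hectare: 122.4 × 2.471 = 302.4504 lb.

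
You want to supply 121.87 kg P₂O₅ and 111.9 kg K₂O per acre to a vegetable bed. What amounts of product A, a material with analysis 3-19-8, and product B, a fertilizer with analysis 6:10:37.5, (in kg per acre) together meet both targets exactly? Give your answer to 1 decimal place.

Per-acre balance (a = product A, b = product B):
P₂O₅: 0.19·a + 0.1·b = 121.87
K₂O: 0.08·a + 0.375·b = 111.9
From row1: a = (121.87 − 0.1·b) / 0.19.
Into row2: 0.08·(121.87 − 0.1·b)/0.19 + 0.375·b = 111.9 → b = 181.998, a = 545.632.

545.6 kg product A, 182.0 kg product B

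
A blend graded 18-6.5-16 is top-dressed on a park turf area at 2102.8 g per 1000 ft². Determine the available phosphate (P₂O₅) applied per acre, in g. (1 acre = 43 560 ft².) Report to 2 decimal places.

P₂O₅ per 1000 ft² = 2102.8 × 6.5% = 136.682 g.
Convert to per acre: 136.682 × 43.56 = 5953.868 g.

5953.87 g P₂O₅ per acre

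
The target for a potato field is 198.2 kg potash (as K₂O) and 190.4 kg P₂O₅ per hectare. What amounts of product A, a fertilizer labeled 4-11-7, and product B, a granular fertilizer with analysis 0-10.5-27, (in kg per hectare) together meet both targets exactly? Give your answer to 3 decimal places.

Let a = kg of product A, b = kg of product B (per hectare).
K₂O: 0.07·a + 0.27·b = 198.2
P₂O₅: 0.11·a + 0.105·b = 190.4
Eliminate a: (row1) − 0.07/0.11·(row2) → 0.203182·b = 77.0364, so b = 379.1499.
Back-substitute: a = (198.2 − 0.27·379.1499) / 0.07 = 1368.9933.

1368.993 kg product A, 379.150 kg product B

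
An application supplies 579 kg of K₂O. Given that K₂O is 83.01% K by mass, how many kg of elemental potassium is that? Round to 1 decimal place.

K = 579 × 0.8301 = 480.628 kg.

480.6 kg K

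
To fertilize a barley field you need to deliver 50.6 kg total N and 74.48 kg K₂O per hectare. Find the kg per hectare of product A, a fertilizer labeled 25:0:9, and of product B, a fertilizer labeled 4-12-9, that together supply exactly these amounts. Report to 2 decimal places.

83.32 kg product A, 744.23 kg product B

Per-hectare balance (a = product A, b = product B):
N: 0.25·a + 0.04·b = 50.6
K₂O: 0.09·a + 0.09·b = 74.48
Eliminate a: (row1) − 0.25/0.09·(row2) → -0.21·b = -156.289, so b = 744.233.
Back-substitute: a = (50.6 − 0.04·744.233) / 0.25 = 83.3228.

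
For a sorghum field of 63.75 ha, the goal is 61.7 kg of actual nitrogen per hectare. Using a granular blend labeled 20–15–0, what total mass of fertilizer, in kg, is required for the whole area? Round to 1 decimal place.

19666.9 kg

Product per hectare = 61.7 / 20% = 308.5 kg.
Total product = 308.5 × 63.75 = 19666.88 kg.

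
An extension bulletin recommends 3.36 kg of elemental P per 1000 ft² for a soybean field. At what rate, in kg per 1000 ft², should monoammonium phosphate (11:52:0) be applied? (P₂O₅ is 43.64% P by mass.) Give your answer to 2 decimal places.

As P₂O₅: 3.36 / 0.4364 = 7.69936 kg per 1000 ft².
Product per 1000 ft² = 7.69936 / 52% = 14.8065 kg.

14.81 kg of product per thousand sq ft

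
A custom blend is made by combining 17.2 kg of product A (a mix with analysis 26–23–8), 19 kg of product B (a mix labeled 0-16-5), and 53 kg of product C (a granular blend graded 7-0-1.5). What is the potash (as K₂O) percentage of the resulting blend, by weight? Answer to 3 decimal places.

3.499% K₂O

Total mass = 17.2 + 19 + 53 = 89.2 kg.
K₂O mass = 8%×17.2 + 5%×19 + 1.5%×53 = 3.121 kg.
% K₂O = 3.121 / 89.2 = 3.49888%.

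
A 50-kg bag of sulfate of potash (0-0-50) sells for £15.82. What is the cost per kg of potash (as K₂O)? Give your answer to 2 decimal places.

K₂O in bag = 50 × 50% = 25 kg.
Cost per kg K₂O = £15.82 / 25 = £0.6328.

£0.63 per kg K₂O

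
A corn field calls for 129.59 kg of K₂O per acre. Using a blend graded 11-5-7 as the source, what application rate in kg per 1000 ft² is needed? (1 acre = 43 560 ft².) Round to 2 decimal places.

42.50 kg of product per thousand sq ft

Product per acre = 129.59 / 7% = 1851.29 kg.
Convert to per 1000 ft²: 1851.29 × 0.0229568 = 42.4997 kg.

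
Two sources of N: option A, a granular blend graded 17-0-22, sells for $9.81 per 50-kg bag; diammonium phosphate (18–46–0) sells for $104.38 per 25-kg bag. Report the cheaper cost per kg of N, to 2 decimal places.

option A: N per bag = 50 × 17% = 8.5 kg; cost = 9.81 / 8.5 = $1.1541/kg N.
diammonium phosphate: N per bag = 25 × 18% = 4.5 kg; cost = 104.38 / 4.5 = $23.1956/kg N.
option A is cheaper.

$1.15 per kg N (option A)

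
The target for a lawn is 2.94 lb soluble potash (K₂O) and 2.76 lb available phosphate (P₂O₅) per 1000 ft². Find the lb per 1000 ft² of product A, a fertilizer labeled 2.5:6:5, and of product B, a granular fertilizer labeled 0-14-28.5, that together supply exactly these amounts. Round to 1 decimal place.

Let a = lb of product A, b = lb of product B (per 1000 ft²).
K₂O: 0.05·a + 0.285·b = 2.94
P₂O₅: 0.06·a + 0.14·b = 2.76
Eliminate a: (row1) − 0.05/0.06·(row2) → 0.168333·b = 0.64, so b = 3.80198.
Back-substitute: a = (2.94 − 0.285·3.80198) / 0.05 = 37.1287.

37.1 lb product A, 3.8 lb product B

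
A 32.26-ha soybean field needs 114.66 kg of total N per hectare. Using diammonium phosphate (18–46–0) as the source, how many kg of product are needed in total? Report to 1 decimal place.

Product per hectare = 114.66 / 18% = 637 kg.
Total product = 637 × 32.26 = 20549.62 kg.

20549.6 kg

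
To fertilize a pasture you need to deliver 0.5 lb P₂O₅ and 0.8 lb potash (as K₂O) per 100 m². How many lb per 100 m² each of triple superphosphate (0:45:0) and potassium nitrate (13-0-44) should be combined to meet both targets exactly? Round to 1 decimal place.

Per-100 m² balance (a = triple superphosphate, b = potassium nitrate):
P₂O₅: 0.45·a + 0·b = 0.5
K₂O: 0·a + 0.44·b = 0.8
Solving simultaneously: a = 1.11111, b = 1.81818.

1.1 lb triple superphosphate, 1.8 lb potassium nitrate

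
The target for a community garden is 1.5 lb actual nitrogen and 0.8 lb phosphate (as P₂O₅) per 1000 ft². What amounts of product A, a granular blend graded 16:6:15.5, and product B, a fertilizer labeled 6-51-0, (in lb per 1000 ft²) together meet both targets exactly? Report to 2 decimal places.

9.19 lb product A, 0.49 lb product B

Let a = lb of product A, b = lb of product B (per 1000 ft²).
N: 0.16·a + 0.06·b = 1.5
P₂O₅: 0.06·a + 0.51·b = 0.8
Solving simultaneously: a = 9.19231, b = 0.487179.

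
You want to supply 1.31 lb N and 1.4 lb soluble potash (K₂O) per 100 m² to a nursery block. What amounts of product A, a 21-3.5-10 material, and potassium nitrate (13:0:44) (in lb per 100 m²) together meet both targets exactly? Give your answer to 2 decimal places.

With a, b = lb per 100 m² of product A and potassium nitrate:
N: 0.21·a + 0.13·b = 1.31
K₂O: 0.1·a + 0.44·b = 1.4
Solving simultaneously: a = 4.96725, b = 2.0529.

4.97 lb product A, 2.05 lb potassium nitrate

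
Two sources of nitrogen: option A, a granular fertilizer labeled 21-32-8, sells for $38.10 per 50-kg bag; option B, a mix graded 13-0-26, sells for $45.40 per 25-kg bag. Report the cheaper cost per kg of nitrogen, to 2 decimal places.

option A: N per bag = 50 × 21% = 10.5 kg; cost = 38.10 / 10.5 = $3.6286/kg N.
option B: N per bag = 25 × 13% = 3.25 kg; cost = 45.40 / 3.25 = $13.9692/kg N.
option A is cheaper.

$3.63 per kg N (option A)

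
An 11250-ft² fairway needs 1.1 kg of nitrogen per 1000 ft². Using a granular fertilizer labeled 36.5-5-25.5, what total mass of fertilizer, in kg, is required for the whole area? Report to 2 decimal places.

Product per 1000 ft² = 1.1 / 36.5% = 3.0137 kg.
Total product = 3.0137 × 11250 / 1000 = 33.9041 kg.

33.90 kg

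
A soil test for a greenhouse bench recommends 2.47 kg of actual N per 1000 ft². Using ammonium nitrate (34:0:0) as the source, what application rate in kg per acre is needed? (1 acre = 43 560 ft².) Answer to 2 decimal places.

Product per 1000 ft² = 2.47 / 34% = 7.26471 kg.
Convert to per acre: 7.26471 × 43.56 = 316.451 kg.

316.45 kg of product per acre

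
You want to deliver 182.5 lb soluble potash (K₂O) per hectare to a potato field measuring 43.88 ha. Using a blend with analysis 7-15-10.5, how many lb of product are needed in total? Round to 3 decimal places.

Product per hectare = 182.5 / 10.5% = 1738.1 lb.
Total product = 1738.1 × 43.88 = 76267.61905 lb.

76267.619 lb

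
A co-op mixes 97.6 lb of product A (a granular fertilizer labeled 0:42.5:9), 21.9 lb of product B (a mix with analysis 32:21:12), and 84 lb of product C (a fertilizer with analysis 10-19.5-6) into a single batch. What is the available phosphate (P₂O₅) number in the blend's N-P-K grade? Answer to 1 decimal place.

Total mass = 97.6 + 21.9 + 84 = 203.5 lb.
P₂O₅ mass = 42.5%×97.6 + 21%×21.9 + 19.5%×84 = 62.459 lb.
% P₂O₅ = 62.459 / 203.5 = 30.6924%.

30.7% P₂O₅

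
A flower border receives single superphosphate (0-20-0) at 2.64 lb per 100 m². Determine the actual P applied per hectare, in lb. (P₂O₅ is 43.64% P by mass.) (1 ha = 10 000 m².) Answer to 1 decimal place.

23.0 lb P per hectare

P₂O₅ per 100 m² = 2.64 × 20% = 0.528 lb.
Elemental P = 0.528 × 0.4364 = 0.230419 lb per 100 m².
Convert to per hectare: 0.230419 × 100 = 23.0419 lb.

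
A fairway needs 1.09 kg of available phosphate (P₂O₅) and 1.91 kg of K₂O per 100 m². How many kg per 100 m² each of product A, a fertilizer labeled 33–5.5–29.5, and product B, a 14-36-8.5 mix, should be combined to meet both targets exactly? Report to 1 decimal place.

Let a = kg of product A, b = kg of product B (per 100 m²).
P₂O₅: 0.055·a + 0.36·b = 1.09
K₂O: 0.295·a + 0.085·b = 1.91
Solving simultaneously: a = 5.86013, b = 2.13248.

5.9 kg product A, 2.1 kg product B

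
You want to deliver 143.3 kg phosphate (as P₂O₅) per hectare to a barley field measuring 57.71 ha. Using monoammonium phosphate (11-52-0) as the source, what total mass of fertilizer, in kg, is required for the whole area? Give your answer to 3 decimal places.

15903.544 kg

Product per hectare = 143.3 / 52% = 275.577 kg.
Total product = 275.577 × 57.71 = 15903.5442 kg.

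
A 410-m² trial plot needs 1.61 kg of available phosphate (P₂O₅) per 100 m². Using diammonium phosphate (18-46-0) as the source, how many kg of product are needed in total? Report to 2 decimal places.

14.35 kg

Product per 100 m² = 1.61 / 46% = 3.5 kg.
Total product = 3.5 × 410 / 100 = 14.35 kg.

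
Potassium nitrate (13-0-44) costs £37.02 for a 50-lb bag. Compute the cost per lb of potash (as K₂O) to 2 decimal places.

K₂O in bag = 50 × 44% = 22 lb.
Cost per lb K₂O = £37.02 / 22 = £1.6827.

£1.68 per lb K₂O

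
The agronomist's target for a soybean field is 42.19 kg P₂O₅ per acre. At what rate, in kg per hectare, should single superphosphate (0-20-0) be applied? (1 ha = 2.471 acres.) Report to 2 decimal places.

Product per acre = 42.19 / 20% = 210.95 kg.
Convert to per hectare: 210.95 × 2.471 = 521.257 kg.

521.26 kg of product per hectare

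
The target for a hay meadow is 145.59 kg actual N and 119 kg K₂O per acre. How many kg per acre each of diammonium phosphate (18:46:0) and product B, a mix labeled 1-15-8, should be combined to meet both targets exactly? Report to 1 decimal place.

With a, b = kg per acre of diammonium phosphate and product B:
N: 0.18·a + 0.01·b = 145.59
K₂O: 0·a + 0.08·b = 119
Solving simultaneously: a = 726.194, b = 1487.5.

726.2 kg diammonium phosphate, 1487.5 kg product B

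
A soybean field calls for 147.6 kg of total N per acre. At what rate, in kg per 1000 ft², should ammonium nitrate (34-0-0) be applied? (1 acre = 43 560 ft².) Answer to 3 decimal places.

Product per acre = 147.6 / 34% = 434.118 kg.
Convert to per 1000 ft²: 434.118 × 0.0229568 = 9.96597 kg.

9.966 kg of product per thousand sq ft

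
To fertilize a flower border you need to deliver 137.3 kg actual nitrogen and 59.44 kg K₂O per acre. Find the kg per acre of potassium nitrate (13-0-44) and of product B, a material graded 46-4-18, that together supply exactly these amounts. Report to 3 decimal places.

Let a = kg of potassium nitrate, b = kg of product B (per acre).
N: 0.13·a + 0.46·b = 137.3
K₂O: 0.44·a + 0.18·b = 59.44
From row1: a = (137.3 − 0.46·b) / 0.13.
Into row2: 0.44·(137.3 − 0.46·b)/0.13 + 0.18·b = 59.44 → b = 294.32849, a = 14.6838.

14.684 kg potassium nitrate, 294.328 kg product B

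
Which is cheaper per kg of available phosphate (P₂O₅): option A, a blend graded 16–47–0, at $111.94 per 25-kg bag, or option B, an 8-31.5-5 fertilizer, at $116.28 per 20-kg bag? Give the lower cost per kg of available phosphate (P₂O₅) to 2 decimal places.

option A: P₂O₅ per bag = 25 × 47% = 11.75 kg; cost = 111.94 / 11.75 = $9.5268/kg P₂O₅.
option B: P₂O₅ per bag = 20 × 31.5% = 6.3 kg; cost = 116.28 / 6.3 = $18.4571/kg P₂O₅.
option A is cheaper.

$9.53 per kg P₂O₅ (option A)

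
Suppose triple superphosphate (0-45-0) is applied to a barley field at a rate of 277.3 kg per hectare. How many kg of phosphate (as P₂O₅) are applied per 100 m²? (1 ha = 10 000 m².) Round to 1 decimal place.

1.2 kg P₂O₅ per hundred sq m

P₂O₅ per hectare = 277.3 × 45% = 124.785 kg.
Convert to per 100 m²: 124.785 × 0.01 = 1.24785 kg.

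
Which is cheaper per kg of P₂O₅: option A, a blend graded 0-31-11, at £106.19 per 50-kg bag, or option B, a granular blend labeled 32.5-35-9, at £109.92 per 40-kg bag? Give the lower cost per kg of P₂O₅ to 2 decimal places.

option A: P₂O₅ per bag = 50 × 31% = 15.5 kg; cost = 106.19 / 15.5 = £6.8510/kg P₂O₅.
option B: P₂O₅ per bag = 40 × 35% = 14 kg; cost = 109.92 / 14 = £7.8514/kg P₂O₅.
option A is cheaper.

£6.85 per kg P₂O₅ (option A)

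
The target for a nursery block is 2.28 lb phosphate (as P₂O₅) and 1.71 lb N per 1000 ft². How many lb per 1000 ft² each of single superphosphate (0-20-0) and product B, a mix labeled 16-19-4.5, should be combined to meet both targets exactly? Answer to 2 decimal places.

1.25 lb single superphosphate, 10.69 lb product B

With a, b = lb per 1000 ft² of single superphosphate and product B:
P₂O₅: 0.2·a + 0.19·b = 2.28
N: 0·a + 0.16·b = 1.71
Solving simultaneously: a = 1.24687, b = 10.6875.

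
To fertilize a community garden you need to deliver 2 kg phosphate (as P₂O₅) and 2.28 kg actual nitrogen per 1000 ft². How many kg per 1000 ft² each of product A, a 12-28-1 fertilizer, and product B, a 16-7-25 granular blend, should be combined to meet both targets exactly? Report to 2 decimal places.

With a, b = kg per 1000 ft² of product A and product B:
P₂O₅: 0.28·a + 0.07·b = 2
N: 0.12·a + 0.16·b = 2.28
Eliminate b: (row1) − 0.07/0.16·(row2) → 0.2275·a = 1.0025, so a = 4.40659.
Then b = (2.28 − 0.12·4.40659) / 0.16 = 10.9451.

4.41 kg product A, 10.95 kg product B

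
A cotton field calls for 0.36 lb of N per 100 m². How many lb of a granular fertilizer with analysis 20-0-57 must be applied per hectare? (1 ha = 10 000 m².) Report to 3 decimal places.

180.000 lb of product per hectare

Product per 100 m² = 0.36 / 20% = 1.8 lb.
Convert to per hectare: 1.8 × 100 = 180 lb.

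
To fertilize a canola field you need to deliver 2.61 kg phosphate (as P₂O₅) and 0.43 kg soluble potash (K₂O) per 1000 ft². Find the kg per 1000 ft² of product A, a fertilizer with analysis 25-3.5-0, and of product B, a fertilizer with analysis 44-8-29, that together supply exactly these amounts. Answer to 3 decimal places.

Per-1000 ft² balance (a = product A, b = product B):
P₂O₅: 0.035·a + 0.08·b = 2.61
K₂O: 0·a + 0.29·b = 0.43
Solving simultaneously: a = 71.1823, b = 1.48276.

71.182 kg product A, 1.483 kg product B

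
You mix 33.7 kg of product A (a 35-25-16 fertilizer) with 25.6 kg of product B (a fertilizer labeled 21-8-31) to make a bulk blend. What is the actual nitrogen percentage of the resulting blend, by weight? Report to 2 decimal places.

Total mass = 33.7 + 25.6 = 59.3 kg.
N mass = 35%×33.7 + 21%×25.6 = 17.171 kg.
% N = 17.171 / 59.3 = 28.9562%.

28.96% N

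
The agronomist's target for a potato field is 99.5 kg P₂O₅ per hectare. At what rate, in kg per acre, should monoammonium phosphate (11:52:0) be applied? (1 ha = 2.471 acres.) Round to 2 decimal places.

77.44 kg of product per acre

Product per hectare = 99.5 / 52% = 191.346 kg.
Convert to per acre: 191.346 × 0.404694 = 77.4367 kg.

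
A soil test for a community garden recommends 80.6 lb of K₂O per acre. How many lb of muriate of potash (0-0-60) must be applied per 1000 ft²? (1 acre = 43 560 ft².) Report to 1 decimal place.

Product per acre = 80.6 / 60% = 134.333 lb.
Convert to per 1000 ft²: 134.333 × 0.0229568 = 3.08387 lb.

3.1 lb of product per thousand sq ft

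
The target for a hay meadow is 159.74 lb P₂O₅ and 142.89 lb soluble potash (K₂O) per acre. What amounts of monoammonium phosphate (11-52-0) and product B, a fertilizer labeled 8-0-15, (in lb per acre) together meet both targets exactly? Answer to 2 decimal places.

307.19 lb monoammonium phosphate, 952.60 lb product B

Let a = lb of monoammonium phosphate, b = lb of product B (per acre).
P₂O₅: 0.52·a + 0·b = 159.74
K₂O: 0·a + 0.15·b = 142.89
Solving simultaneously: a = 307.192, b = 952.6.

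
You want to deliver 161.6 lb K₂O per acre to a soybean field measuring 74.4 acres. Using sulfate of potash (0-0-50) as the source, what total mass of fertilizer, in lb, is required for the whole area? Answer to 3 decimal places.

24046.080 lb

Product per acre = 161.6 / 50% = 323.2 lb.
Total product = 323.2 × 74.4 = 24046.08 lb.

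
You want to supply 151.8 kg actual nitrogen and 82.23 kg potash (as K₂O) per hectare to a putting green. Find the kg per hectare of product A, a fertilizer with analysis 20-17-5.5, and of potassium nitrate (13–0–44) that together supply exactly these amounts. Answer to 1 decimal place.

693.9 kg product A, 100.1 kg potassium nitrate

With a, b = kg per hectare of product A and potassium nitrate:
N: 0.2·a + 0.13·b = 151.8
K₂O: 0.055·a + 0.44·b = 82.23
Eliminate a: (row1) − 0.2/0.055·(row2) → -1.47·b = -147.218, so b = 100.148.
Back-substitute: a = (151.8 − 0.13·100.148) / 0.2 = 693.904.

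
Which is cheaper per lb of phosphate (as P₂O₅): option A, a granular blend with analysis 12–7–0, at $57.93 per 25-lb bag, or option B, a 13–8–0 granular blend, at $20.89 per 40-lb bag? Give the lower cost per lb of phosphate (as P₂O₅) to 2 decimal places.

option A: P₂O₅ per bag = 25 × 7% = 1.75 lb; cost = 57.93 / 1.75 = $33.1029/lb P₂O₅.
option B: P₂O₅ per bag = 40 × 8% = 3.2 lb; cost = 20.89 / 3.2 = $6.5281/lb P₂O₅.
option B is cheaper.

$6.53 per lb P₂O₅ (option B)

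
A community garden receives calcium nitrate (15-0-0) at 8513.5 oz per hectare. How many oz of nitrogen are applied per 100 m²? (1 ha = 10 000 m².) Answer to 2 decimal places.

12.77 oz N per hundred sq m

nitrogen per hectare = 8513.5 × 15% = 1277.03 oz.
Convert to per 100 m²: 1277.03 × 0.01 = 12.7703 oz.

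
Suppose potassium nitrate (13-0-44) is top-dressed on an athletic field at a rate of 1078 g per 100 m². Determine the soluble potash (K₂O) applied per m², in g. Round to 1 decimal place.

K₂O per 100 m² = 1078 × 44% = 474.32 g.
Convert to per m²: 474.32 × 0.01 = 4.7432 g.

4.7 g K₂O per sq m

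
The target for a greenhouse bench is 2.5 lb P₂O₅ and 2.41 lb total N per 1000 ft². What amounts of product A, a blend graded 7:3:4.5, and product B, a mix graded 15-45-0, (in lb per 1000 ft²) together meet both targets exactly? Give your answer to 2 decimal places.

26.28 lb product A, 3.80 lb product B

With a, b = lb per 1000 ft² of product A and product B:
P₂O₅: 0.03·a + 0.45·b = 2.5
N: 0.07·a + 0.15·b = 2.41
Solving simultaneously: a = 26.2778, b = 3.8037.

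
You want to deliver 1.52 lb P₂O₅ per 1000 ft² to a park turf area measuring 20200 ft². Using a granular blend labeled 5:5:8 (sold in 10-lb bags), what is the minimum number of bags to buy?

62 bags

Product per 1000 ft² = 1.52 / 5% = 30.4 lb.
Total product = 30.4 × 20200 / 1000 = 614.08 lb.
Bags = ⌈614.08 / 10⌉ = 62.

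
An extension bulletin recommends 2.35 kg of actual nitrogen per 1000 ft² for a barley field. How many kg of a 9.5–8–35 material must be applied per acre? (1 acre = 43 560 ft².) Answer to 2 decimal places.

Product per 1000 ft² = 2.35 / 9.5% = 24.7368 kg.
Convert to per acre: 24.7368 × 43.56 = 1077.537 kg.

1077.54 kg of product per acre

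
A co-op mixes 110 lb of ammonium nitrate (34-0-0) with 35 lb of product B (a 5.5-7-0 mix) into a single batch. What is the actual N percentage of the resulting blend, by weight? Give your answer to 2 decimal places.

27.12% N

Total mass = 110 + 35 = 145 lb.
N mass = 34%×110 + 5.5%×35 = 39.325 lb.
% N = 39.325 / 145 = 27.1207%.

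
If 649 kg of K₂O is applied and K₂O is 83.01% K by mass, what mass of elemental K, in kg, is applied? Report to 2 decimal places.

538.73 kg K

K = 649 × 0.8301 = 538.7349 kg.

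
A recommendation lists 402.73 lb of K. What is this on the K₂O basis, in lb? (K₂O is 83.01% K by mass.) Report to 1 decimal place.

485.2 lb K₂O

K₂O = 402.73 / 0.8301 = 485.158 lb.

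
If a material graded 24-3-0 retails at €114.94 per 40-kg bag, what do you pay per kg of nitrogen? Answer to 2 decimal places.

N in bag = 40 × 24% = 9.6 kg.
Cost per kg N = €114.94 / 9.6 = €11.9729.

€11.97 per kg N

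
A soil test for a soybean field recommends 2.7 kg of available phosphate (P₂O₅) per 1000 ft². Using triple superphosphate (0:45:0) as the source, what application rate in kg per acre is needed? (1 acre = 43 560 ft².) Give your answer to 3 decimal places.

261.360 kg of product per acre

Product per 1000 ft² = 2.7 / 45% = 6 kg.
Convert to per acre: 6 × 43.56 = 261.36 kg.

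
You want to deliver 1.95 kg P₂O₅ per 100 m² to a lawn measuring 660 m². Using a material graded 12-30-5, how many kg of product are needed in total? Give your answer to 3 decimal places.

Product per 100 m² = 1.95 / 30% = 6.5 kg.
Total product = 6.5 × 660 / 100 = 42.9 kg.

42.900 kg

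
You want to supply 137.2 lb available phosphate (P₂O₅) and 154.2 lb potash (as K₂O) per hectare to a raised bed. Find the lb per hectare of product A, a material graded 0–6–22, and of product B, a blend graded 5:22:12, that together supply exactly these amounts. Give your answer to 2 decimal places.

423.79 lb product A, 508.06 lb product B

With a, b = lb per hectare of product A and product B:
P₂O₅: 0.06·a + 0.22·b = 137.2
K₂O: 0.22·a + 0.12·b = 154.2
Solving simultaneously: a = 423.786, b = 508.058.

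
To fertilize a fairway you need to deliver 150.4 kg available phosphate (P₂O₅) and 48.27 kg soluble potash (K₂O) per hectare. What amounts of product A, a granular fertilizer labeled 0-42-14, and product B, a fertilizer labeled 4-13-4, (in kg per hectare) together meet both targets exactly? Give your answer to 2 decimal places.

185.07 kg product A, 559.00 kg product B

Let a = kg of product A, b = kg of product B (per hectare).
P₂O₅: 0.42·a + 0.13·b = 150.4
K₂O: 0.14·a + 0.04·b = 48.27
Eliminate a: (row1) − 0.42/0.14·(row2) → 0.01·b = 5.59, so b = 559.
Back-substitute: a = (150.4 − 0.13·559) / 0.42 = 185.071.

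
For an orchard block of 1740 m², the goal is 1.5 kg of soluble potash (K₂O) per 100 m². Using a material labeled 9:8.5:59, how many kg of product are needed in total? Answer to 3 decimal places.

Product per 100 m² = 1.5 / 59% = 2.54237 kg.
Total product = 2.54237 × 1740 / 100 = 44.2373 kg.

44.237 kg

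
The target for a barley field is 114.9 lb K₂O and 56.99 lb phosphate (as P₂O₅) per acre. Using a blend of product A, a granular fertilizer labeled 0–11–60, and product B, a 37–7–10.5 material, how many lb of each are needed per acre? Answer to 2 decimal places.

67.62 lb product A, 707.88 lb product B

With a, b = lb per acre of product A and product B:
K₂O: 0.6·a + 0.105·b = 114.9
P₂O₅: 0.11·a + 0.07·b = 56.99
Solving simultaneously: a = 67.6207, b = 707.882.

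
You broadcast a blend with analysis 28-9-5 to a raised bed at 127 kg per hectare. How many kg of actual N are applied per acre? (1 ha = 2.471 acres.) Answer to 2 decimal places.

nitrogen per hectare = 127 × 28% = 35.56 kg.
Convert to per acre: 35.56 × 0.404694 = 14.3909 kg.

14.39 kg N per acre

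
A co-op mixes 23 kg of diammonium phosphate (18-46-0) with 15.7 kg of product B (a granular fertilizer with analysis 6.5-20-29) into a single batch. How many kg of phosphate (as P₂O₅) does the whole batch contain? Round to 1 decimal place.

P₂O₅ mass = 46%×23 + 20%×15.7 = 13.72 kg.

13.7 kg P₂O₅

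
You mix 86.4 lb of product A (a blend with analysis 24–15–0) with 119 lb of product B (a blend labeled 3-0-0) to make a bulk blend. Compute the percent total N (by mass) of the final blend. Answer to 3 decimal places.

11.833% N

Total mass = 86.4 + 119 = 205.4 lb.
N mass = 24%×86.4 + 3%×119 = 24.306 lb.
% N = 24.306 / 205.4 = 11.833496%.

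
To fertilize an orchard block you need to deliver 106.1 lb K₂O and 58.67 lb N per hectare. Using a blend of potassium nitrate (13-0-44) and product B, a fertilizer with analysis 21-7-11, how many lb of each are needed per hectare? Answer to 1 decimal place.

202.7 lb potassium nitrate, 153.9 lb product B

Per-hectare balance (a = potassium nitrate, b = product B):
K₂O: 0.44·a + 0.11·b = 106.1
N: 0.13·a + 0.21·b = 58.67
From row1: a = (106.1 − 0.11·b) / 0.44.
Into row2: 0.13·(106.1 − 0.11·b)/0.44 + 0.21·b = 58.67 → b = 153.928, a = 202.654.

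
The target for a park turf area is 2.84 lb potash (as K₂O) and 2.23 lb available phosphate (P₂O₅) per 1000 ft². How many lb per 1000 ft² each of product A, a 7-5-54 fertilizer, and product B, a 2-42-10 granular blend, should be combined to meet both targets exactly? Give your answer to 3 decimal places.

Let a = lb of product A, b = lb of product B (per 1000 ft²).
K₂O: 0.54·a + 0.1·b = 2.84
P₂O₅: 0.05·a + 0.42·b = 2.23
Solving simultaneously: a = 4.37241, b = 4.788999.

4.372 lb product A, 4.789 lb product B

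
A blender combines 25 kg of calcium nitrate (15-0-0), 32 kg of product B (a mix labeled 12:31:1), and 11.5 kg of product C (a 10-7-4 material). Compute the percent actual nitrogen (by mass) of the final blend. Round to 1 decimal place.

12.8% N

Total mass = 25 + 32 + 11.5 = 68.5 kg.
N mass = 15%×25 + 12%×32 + 10%×11.5 = 8.74 kg.
% N = 8.74 / 68.5 = 12.7591%.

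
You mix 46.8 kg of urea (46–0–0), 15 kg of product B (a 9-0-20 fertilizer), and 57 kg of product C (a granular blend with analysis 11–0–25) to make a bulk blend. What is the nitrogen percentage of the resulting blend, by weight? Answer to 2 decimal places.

Total mass = 46.8 + 15 + 57 = 118.8 kg.
N mass = 46%×46.8 + 9%×15 + 11%×57 = 29.148 kg.
% N = 29.148 / 118.8 = 24.5354%.

24.54% N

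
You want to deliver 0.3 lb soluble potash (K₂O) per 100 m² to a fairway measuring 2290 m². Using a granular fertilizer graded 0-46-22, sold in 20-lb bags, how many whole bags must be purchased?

2 bags

Product per 100 m² = 0.3 / 22% = 1.36364 lb.
Total product = 1.36364 × 2290 / 100 = 31.2273 lb.
Bags = ⌈31.2273 / 20⌉ = 2.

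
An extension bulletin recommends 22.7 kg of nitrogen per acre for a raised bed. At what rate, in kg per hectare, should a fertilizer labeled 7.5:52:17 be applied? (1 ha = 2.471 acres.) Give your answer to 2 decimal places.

Product per acre = 22.7 / 7.5% = 302.667 kg.
Convert to per hectare: 302.667 × 2.471 = 747.889 kg.

747.89 kg of product per hectare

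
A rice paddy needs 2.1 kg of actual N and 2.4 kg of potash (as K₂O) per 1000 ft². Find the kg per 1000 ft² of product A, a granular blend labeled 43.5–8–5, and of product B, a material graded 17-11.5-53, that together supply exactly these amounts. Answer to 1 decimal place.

Let a = kg of product A, b = kg of product B (per 1000 ft²).
N: 0.435·a + 0.17·b = 2.1
K₂O: 0.05·a + 0.53·b = 2.4
Eliminate b: (row1) − 0.17/0.53·(row2) → 0.418962·a = 1.33019, so a = 3.17496.
Then b = (2.4 − 0.05·3.17496) / 0.53 = 4.22878.

3.2 kg product A, 4.2 kg product B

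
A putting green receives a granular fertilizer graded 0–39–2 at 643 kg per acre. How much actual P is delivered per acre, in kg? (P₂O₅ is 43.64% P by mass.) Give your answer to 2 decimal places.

P₂O₅ per acre = 643 × 39% = 250.77 kg.
Elemental P = 250.77 × 0.4364 = 109.436 kg per acre.

109.44 kg P per acre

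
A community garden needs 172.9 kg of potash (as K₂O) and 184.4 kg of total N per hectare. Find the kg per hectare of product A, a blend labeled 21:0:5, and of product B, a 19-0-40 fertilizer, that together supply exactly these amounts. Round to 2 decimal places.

Per-hectare balance (a = product A, b = product B):
K₂O: 0.05·a + 0.4·b = 172.9
N: 0.21·a + 0.19·b = 184.4
Eliminate a: (row1) − 0.05/0.21·(row2) → 0.354762·b = 128.995, so b = 363.611.
Back-substitute: a = (172.9 − 0.4·363.611) / 0.05 = 549.114.

549.11 kg product A, 363.61 kg product B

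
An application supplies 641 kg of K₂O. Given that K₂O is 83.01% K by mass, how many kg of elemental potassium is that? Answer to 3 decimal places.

K = 641 × 0.8301 = 532.0941 kg.

532.094 kg K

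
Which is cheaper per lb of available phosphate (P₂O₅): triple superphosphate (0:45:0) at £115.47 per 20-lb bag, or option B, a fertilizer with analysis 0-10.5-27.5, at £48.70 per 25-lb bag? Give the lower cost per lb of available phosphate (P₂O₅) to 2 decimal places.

triple superphosphate: P₂O₅ per bag = 20 × 45% = 9 lb; cost = 115.47 / 9 = £12.8300/lb P₂O₅.
option B: P₂O₅ per bag = 25 × 10.5% = 2.625 lb; cost = 48.70 / 2.625 = £18.5524/lb P₂O₅.
triple superphosphate is cheaper.

£12.83 per lb P₂O₅ (triple superphosphate)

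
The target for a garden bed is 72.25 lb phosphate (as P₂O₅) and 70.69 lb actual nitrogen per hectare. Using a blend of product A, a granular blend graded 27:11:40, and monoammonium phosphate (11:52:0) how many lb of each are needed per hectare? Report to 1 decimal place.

224.6 lb product A, 91.4 lb monoammonium phosphate

Per-hectare balance (a = product A, b = monoammonium phosphate):
P₂O₅: 0.11·a + 0.52·b = 72.25
N: 0.27·a + 0.11·b = 70.69
Eliminate a: (row1) − 0.11/0.27·(row2) → 0.475185·b = 43.4504, so b = 91.4388.
Back-substitute: a = (72.25 − 0.52·91.4388) / 0.11 = 224.562.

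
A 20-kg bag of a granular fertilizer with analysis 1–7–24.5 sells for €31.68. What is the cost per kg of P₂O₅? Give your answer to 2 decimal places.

€22.63 per kg P₂O₅

P₂O₅ in bag = 20 × 7% = 1.4 kg.
Cost per kg P₂O₅ = €31.68 / 1.4 = €22.6286.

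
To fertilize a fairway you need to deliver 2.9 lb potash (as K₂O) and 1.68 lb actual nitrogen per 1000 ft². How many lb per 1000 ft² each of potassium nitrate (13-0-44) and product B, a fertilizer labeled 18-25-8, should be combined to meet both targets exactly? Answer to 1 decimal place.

5.6 lb potassium nitrate, 5.3 lb product B

Per-1000 ft² balance (a = potassium nitrate, b = product B):
K₂O: 0.44·a + 0.08·b = 2.9
N: 0.13·a + 0.18·b = 1.68
Eliminate a: (row1) − 0.44/0.13·(row2) → -0.529231·b = -2.78615, so b = 5.26453.
Back-substitute: a = (2.9 − 0.08·5.26453) / 0.44 = 5.63372.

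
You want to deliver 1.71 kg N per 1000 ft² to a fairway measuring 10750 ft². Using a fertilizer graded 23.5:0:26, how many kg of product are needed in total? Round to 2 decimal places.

78.22 kg

Product per 1000 ft² = 1.71 / 23.5% = 7.2766 kg.
Total product = 7.2766 × 10750 / 1000 = 78.2234 kg.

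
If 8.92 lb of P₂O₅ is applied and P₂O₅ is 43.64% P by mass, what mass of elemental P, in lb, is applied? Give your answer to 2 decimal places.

3.89 lb P

P = 8.92 × 0.4364 = 3.89269 lb.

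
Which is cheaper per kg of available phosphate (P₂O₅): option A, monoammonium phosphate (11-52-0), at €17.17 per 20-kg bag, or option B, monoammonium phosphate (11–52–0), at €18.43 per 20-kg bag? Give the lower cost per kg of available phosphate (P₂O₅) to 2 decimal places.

€1.65 per kg P₂O₅ (option A)

option A: P₂O₅ per bag = 20 × 52% = 10.4 kg; cost = 17.17 / 10.4 = €1.6510/kg P₂O₅.
option B: P₂O₅ per bag = 20 × 52% = 10.4 kg; cost = 18.43 / 10.4 = €1.7721/kg P₂O₅.
option A is cheaper.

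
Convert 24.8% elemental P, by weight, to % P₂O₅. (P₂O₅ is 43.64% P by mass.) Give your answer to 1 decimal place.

%P₂O₅ = 24.8 / 0.4364 = 56.8286%.

56.8% P₂O₅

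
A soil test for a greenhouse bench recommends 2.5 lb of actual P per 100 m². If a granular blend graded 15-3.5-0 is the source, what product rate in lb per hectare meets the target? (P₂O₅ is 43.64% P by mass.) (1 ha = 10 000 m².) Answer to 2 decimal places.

16367.68 lb of product per hectare

As P₂O₅: 2.5 / 0.4364 = 5.72869 lb per 100 m².
Product per 100 m² = 5.72869 / 3.5% = 163.677 lb.
Convert to per hectare: 163.677 × 100 = 16367.684 lb.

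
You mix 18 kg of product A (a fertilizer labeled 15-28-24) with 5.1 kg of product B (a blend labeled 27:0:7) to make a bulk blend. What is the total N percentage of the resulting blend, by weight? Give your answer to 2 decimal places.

17.65% N

Total mass = 18 + 5.1 = 23.1 kg.
N mass = 15%×18 + 27%×5.1 = 4.077 kg.
% N = 4.077 / 23.1 = 17.6494%.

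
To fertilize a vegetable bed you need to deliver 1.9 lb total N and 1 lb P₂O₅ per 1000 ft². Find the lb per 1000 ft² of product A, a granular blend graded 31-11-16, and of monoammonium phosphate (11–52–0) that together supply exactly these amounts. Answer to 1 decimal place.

5.9 lb product A, 0.7 lb monoammonium phosphate

Let a = lb of product A, b = lb of monoammonium phosphate (per 1000 ft²).
N: 0.31·a + 0.11·b = 1.9
P₂O₅: 0.11·a + 0.52·b = 1
Eliminate b: (row1) − 0.11/0.52·(row2) → 0.286731·a = 1.68846, so a = 5.88867.
Then b = (1 − 0.11·5.88867) / 0.52 = 0.677398.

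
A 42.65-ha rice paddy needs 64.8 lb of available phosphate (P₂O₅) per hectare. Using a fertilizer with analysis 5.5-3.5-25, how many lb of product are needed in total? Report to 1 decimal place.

Product per hectare = 64.8 / 3.5% = 1851.43 lb.
Total product = 1851.43 × 42.65 = 78963.43 lb.

78963.4 lb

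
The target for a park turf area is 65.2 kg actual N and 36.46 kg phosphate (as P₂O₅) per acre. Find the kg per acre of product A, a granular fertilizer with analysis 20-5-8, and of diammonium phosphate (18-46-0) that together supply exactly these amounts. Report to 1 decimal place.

With a, b = kg per acre of product A and diammonium phosphate:
N: 0.2·a + 0.18·b = 65.2
P₂O₅: 0.05·a + 0.46·b = 36.46
From row1: a = (65.2 − 0.18·b) / 0.2.
Into row2: 0.05·(65.2 − 0.18·b)/0.2 + 0.46·b = 36.46 → b = 48.5783, a = 282.28.

282.3 kg product A, 48.6 kg diammonium phosphate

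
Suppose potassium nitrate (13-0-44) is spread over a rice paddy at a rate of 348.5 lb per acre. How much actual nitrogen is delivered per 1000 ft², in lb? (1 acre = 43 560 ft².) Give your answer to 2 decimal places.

nitrogen per acre = 348.5 × 13% = 45.305 lb.
Convert to per 1000 ft²: 45.305 × 0.0229568 = 1.04006 lb.

1.04 lb N per thousand sq ft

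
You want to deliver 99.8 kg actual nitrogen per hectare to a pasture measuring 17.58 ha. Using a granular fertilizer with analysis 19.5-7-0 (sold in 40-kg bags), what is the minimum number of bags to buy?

225 bags

Product per hectare = 99.8 / 19.5% = 511.795 kg.
Total product = 511.795 × 17.58 = 8997.35 kg.
Bags = ⌈8997.35 / 40⌉ = 225.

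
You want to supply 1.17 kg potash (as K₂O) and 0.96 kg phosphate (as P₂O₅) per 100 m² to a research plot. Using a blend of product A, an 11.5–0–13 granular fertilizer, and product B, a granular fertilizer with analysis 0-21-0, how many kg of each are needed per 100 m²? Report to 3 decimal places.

9.000 kg product A, 4.571 kg product B

Let a = kg of product A, b = kg of product B (per 100 m²).
K₂O: 0.13·a + 0·b = 1.17
P₂O₅: 0·a + 0.21·b = 0.96
Solving simultaneously: a = 9, b = 4.57143.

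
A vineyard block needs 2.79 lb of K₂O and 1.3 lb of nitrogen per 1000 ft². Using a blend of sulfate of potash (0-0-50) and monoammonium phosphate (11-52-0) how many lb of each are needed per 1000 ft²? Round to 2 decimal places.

5.58 lb sulfate of potash, 11.82 lb monoammonium phosphate

Let a = lb of sulfate of potash, b = lb of monoammonium phosphate (per 1000 ft²).
K₂O: 0.5·a + 0·b = 2.79
N: 0·a + 0.11·b = 1.3
Solving simultaneously: a = 5.58, b = 11.8182.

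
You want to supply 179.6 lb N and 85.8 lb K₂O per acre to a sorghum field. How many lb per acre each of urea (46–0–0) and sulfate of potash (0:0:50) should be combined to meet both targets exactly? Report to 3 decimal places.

Let a = lb of urea, b = lb of sulfate of potash (per acre).
N: 0.46·a + 0·b = 179.6
K₂O: 0·a + 0.5·b = 85.8
Solving simultaneously: a = 390.4348, b = 171.6.

390.435 lb urea, 171.600 lb sulfate of potash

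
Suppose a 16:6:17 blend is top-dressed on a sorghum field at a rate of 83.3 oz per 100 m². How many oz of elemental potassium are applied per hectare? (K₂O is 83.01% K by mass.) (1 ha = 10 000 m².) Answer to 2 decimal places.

K₂O per 100 m² = 83.3 × 17% = 14.161 oz.
Elemental K = 14.161 × 0.8301 = 11.755 oz per 100 m².
Convert to per hectare: 11.755 × 100 = 1175.5046 oz.

1175.50 oz K per hectare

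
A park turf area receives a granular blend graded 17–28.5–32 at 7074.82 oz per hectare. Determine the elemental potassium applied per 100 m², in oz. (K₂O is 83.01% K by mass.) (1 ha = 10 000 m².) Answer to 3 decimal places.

K₂O per hectare = 7074.82 × 32% = 2263.94 oz.
Elemental K = 2263.94 × 0.8301 = 1879.3 oz per hectare.
Convert to per 100 m²: 1879.3 × 0.01 = 18.79299 oz.

18.793 oz K per hundred sq m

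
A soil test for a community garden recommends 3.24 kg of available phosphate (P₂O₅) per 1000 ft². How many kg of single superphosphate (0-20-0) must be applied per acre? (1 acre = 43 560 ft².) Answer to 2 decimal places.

705.67 kg of product per acre

Product per 1000 ft² = 3.24 / 20% = 16.2 kg.
Convert to per acre: 16.2 × 43.56 = 705.672 kg.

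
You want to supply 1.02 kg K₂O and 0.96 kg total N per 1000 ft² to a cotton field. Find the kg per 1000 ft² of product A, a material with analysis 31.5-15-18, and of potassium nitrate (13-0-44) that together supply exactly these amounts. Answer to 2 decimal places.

2.52 kg product A, 1.29 kg potassium nitrate

With a, b = kg per 1000 ft² of product A and potassium nitrate:
K₂O: 0.18·a + 0.44·b = 1.02
N: 0.315·a + 0.13·b = 0.96
From row1: a = (1.02 − 0.44·b) / 0.18.
Into row2: 0.315·(1.02 − 0.44·b)/0.18 + 0.13·b = 0.96 → b = 1.28906, a = 2.51562.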